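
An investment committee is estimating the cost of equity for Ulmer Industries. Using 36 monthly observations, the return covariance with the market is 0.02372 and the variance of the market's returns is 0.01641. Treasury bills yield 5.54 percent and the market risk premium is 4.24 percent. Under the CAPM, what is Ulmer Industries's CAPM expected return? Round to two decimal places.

β = Cov(R_i, R_m) / Var(R_m) = 0.02372 / 0.01641 = 1.4455
E(R) = R_f + β × MRP = 5.54% + 1.4455 × 4.24% = 11.67%

11.67%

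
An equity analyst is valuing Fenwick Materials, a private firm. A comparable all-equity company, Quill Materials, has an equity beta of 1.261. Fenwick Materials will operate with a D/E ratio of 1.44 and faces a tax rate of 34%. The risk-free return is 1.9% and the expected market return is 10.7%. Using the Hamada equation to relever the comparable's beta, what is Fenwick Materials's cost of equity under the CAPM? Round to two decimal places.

23.54%

β_L = β_U × [1 + (1 − t)(D/E)] = 1.261 × [1 + (1 − 0.34) × 1.44]
    = 1.261 × [1 + 0.66 × 1.44] = 1.261 × 1.9504 = 2.4595
MRP = 10.7% − 1.9% = 8.80%
E(R) = R_f + β_L × MRP = 1.9% + 2.4595 × 8.8% = 23.54%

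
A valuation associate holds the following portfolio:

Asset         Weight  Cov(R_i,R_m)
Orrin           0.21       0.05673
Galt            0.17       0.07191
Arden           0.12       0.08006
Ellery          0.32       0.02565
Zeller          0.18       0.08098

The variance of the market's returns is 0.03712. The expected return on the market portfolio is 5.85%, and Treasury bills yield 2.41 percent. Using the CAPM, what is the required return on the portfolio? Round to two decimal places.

β_Orrin = 0.05673 / 0.03712 = 1.5283
β_Galt = 0.07191 / 0.03712 = 1.9372
β_Arden = 0.08006 / 0.03712 = 2.1568
β_Ellery = 0.02565 / 0.03712 = 0.6910
β_Zeller = 0.08098 / 0.03712 = 2.1816
β_P = Σ w_i β_i = 0.21×1.5283 + 0.17×1.9372 + 0.12×2.1568 + 0.32×0.6910 + 0.18×2.1816 = 1.5229
MRP = 5.85% − 2.41% = 3.44%
E(R_P) = R_f + β_P × MRP = 2.41% + 1.5229 × 3.44% = 7.65%

7.65%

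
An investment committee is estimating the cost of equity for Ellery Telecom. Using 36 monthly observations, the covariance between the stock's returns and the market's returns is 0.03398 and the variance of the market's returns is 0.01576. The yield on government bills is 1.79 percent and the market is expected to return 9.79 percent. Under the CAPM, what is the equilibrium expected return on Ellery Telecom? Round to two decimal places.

19.04%

β = Cov(R_i, R_m) / Var(R_m) = 0.03398 / 0.01576 = 2.1561
MRP = 9.79% − 1.79% = 8.00%
E(R) = R_f + β × MRP = 1.79% + 2.1561 × 8.00% = 19.04%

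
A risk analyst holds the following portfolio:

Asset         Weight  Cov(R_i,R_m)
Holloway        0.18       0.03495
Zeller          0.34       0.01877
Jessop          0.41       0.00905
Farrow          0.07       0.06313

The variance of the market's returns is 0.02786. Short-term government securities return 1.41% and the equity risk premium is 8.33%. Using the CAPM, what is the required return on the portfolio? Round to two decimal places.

β_Holloway = 0.03495 / 0.02786 = 1.2545
β_Zeller = 0.01877 / 0.02786 = 0.6737
β_Jessop = 0.00905 / 0.02786 = 0.3248
β_Farrow = 0.06313 / 0.02786 = 2.2660
β_P = Σ w_i β_i = 0.18×1.2545 + 0.34×0.6737 + 0.41×0.3248 + 0.07×2.2660 = 0.7467
E(R_P) = R_f + β_P × MRP = 1.41% + 0.7467 × 8.33% = 7.63%

7.63%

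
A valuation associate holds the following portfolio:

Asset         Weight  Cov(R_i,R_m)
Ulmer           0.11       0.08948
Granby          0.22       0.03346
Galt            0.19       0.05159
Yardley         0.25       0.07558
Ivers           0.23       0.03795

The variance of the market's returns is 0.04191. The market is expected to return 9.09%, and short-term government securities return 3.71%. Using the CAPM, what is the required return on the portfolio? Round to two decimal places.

β_Ulmer = 0.08948 / 0.04191 = 2.1351
β_Granby = 0.03346 / 0.04191 = 0.7984
β_Galt = 0.05159 / 0.04191 = 1.2310
β_Yardley = 0.07558 / 0.04191 = 1.8034
β_Ivers = 0.03795 / 0.04191 = 0.9055
β_P = Σ w_i β_i = 0.11×2.1351 + 0.22×0.7984 + 0.19×1.2310 + 0.25×1.8034 + 0.23×0.9055 = 1.3035
MRP = 9.09% − 3.71% = 5.38%
E(R_P) = R_f + β_P × MRP = 3.71% + 1.3035 × 5.38% = 10.72%

10.72%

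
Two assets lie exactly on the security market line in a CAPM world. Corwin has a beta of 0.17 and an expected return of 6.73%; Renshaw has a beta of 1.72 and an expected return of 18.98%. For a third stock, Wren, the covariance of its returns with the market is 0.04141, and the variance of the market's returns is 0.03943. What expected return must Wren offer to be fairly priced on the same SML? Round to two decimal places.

MRP = (18.98% − 6.73%) / (1.72 − 0.17) = 7.9032%
R_f = 6.73% − 0.17 × 7.9032% = 5.3865%
β_Wren = Cov / Var(R_m) = 0.04141 / 0.03943 = 1.0502
E(R_Wren) = R_f + β × MRP = 5.3865% + 1.0502 × 7.9032% = 13.69%

13.69%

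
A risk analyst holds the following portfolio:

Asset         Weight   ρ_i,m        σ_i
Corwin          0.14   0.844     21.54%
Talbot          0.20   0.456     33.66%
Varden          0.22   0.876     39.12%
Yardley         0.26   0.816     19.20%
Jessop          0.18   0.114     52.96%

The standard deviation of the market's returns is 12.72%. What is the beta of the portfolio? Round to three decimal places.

1.440

β_Corwin = 0.844 × 21.54% / 12.72% = 1.4292
β_Talbot = 0.456 × 33.66% / 12.72% = 1.2067
β_Varden = 0.876 × 39.12% / 12.72% = 2.6941
β_Yardley = 0.816 × 19.20% / 12.72% = 1.2317
β_Jessop = 0.114 × 52.96% / 12.72% = 0.4746
β_P = Σ w_i β_i = 0.14×1.4292 + 0.20×1.2067 + 0.22×2.6941 + 0.26×1.2317 + 0.18×0.4746 = 1.4398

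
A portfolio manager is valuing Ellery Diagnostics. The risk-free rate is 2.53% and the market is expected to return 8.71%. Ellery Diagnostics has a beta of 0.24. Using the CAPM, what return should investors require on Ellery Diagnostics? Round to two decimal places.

4.01%

Market risk premium = E(R_m) − R_f = 8.71% − 2.53% = 6.18%
E(R) = R_f + β × MRP = 2.53% + 0.24 × 6.18% = 4.01%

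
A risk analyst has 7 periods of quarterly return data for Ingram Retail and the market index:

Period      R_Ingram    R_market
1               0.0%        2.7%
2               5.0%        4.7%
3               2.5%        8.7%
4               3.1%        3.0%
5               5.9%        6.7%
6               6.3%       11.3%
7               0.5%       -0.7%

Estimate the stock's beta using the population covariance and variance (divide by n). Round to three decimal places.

0.447

Mean R_i = (0.0 + 5.0 + 2.5 + 3.1 + 5.9 + 6.3 + 0.5) / 7 = 3.3286%
Mean R_m = (2.7 + 4.7 + 8.7 + 3.0 + 6.7 + 11.3 − 0.7) / 7 = 5.2000%
Σ(R_i − R̄_i)(R_m − R̄_m) = 43.7600  ⇒  Cov = 43.7600 / 7 = 6.2514
Σ(R_m − R̄_m)² = 97.8600  ⇒  Var(R_m) = 97.8600 / 7 = 13.9800
β = Cov / Var(R_m) = 6.2514 / 13.9800 = 0.4472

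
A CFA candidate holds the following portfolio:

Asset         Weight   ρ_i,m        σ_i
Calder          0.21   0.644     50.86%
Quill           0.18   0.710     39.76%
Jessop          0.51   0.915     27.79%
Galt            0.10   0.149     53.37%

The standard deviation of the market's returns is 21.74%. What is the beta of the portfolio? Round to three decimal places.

β_Calder = 0.644 × 50.86% / 21.74% = 1.5066
β_Quill = 0.710 × 39.76% / 21.74% = 1.2985
β_Jessop = 0.915 × 27.79% / 21.74% = 1.1696
β_Galt = 0.149 × 53.37% / 21.74% = 0.3658
β_P = Σ w_i β_i = 0.21×1.5066 + 0.18×1.2985 + 0.51×1.1696 + 0.10×0.3658 = 1.1832

1.183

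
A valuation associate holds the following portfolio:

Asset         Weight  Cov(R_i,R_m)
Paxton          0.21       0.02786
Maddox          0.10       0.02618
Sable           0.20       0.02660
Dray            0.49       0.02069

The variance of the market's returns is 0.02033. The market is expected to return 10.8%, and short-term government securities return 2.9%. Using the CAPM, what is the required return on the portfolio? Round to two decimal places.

β_Paxton = 0.02786 / 0.02033 = 1.3704
β_Maddox = 0.02618 / 0.02033 = 1.2878
β_Sable = 0.02660 / 0.02033 = 1.3084
β_Dray = 0.02069 / 0.02033 = 1.0177
β_P = Σ w_i β_i = 0.21×1.3704 + 0.10×1.2878 + 0.20×1.3084 + 0.49×1.0177 = 1.1769
MRP = 10.8% − 2.9% = 7.90%
E(R_P) = R_f + β_P × MRP = 2.9% + 1.1769 × 7.9% = 12.20%

12.20%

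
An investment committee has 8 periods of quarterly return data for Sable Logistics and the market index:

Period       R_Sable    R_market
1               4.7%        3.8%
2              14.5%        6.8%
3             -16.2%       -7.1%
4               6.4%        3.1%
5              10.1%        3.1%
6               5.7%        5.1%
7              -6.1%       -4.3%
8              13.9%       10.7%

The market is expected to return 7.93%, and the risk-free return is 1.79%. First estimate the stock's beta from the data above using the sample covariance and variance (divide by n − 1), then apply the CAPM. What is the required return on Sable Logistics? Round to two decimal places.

Mean R_i = (4.7 + 14.5 − 16.2 + 6.4 + 10.1 + 5.7 − 6.1 + 13.9) / 8 = 4.1250%
Mean R_m = (3.8 + 6.8 − 7.1 + 3.1 + 3.1 + 5.1 − 4.3 + 10.7) / 8 = 2.6500%
Σ(R_i − R̄_i)(R_m − R̄_m) = 399.2100  ⇒  Cov = 399.2100 / 7 = 57.0300
Σ(R_m − R̄_m)² = 233.1200  ⇒  Var(R_m) = 233.1200 / 7 = 33.3029
β = Cov / Var(R_m) = 57.0300 / 33.3029 = 1.7125
MRP = 7.93% − 1.79% = 6.14%
E(R) = R_f + β × MRP = 1.79% + 1.7125 × 6.14% = 12.30%

12.30%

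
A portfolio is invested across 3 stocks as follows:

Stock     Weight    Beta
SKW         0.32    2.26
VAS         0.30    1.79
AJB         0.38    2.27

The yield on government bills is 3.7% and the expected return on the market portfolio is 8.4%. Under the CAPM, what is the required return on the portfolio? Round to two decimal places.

13.68%

β_P = Σ w_i β_i = 0.32×2.26 + 0.30×1.79 + 0.38×2.27 = 2.1228
MRP = 8.4% − 3.7% = 4.70%
E(R_P) = R_f + β_P × MRP = 3.7% + 2.1228 × 4.7% = 13.68%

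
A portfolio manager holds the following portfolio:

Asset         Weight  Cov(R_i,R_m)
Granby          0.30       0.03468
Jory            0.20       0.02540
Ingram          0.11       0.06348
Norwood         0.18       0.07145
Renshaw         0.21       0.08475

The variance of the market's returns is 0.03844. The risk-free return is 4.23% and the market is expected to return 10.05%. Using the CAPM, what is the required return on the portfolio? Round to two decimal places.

12.27%

β_Granby = 0.03468 / 0.03844 = 0.9022
β_Jory = 0.02540 / 0.03844 = 0.6608
β_Ingram = 0.06348 / 0.03844 = 1.6514
β_Norwood = 0.07145 / 0.03844 = 1.8587
β_Renshaw = 0.08475 / 0.03844 = 2.2047
β_P = Σ w_i β_i = 0.30×0.9022 + 0.20×0.6608 + 0.11×1.6514 + 0.18×1.8587 + 0.21×2.2047 = 1.3820
MRP = 10.05% − 4.23% = 5.82%
E(R_P) = R_f + β_P × MRP = 4.23% + 1.3820 × 5.82% = 12.27%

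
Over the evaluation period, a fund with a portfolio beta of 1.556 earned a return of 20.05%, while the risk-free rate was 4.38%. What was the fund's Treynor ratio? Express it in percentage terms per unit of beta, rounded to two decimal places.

10.07%

Treynor = (R_P − R_f) / β_P = (20.05% − 4.38%) / 1.5560 = 15.67% / 1.5560 = 10.07%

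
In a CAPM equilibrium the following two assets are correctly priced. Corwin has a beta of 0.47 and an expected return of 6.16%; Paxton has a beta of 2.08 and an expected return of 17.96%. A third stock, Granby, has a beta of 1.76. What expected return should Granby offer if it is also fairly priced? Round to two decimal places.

MRP (SML slope) = (17.96% − 6.16%) / (2.08 − 0.47) = 11.80% / 1.61 = 7.3292%
R_f (intercept) = 6.16% − 0.47 × 7.3292% = 2.7153%
E(R_Granby) = R_f + β × MRP = 2.7153% + 1.76 × 7.3292% = 15.61%

15.61%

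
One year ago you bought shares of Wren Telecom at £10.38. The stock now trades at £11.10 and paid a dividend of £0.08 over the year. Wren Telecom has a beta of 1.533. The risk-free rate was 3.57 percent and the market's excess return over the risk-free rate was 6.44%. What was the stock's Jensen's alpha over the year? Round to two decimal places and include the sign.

-5.74%

Realised HPR = (P1 + D1 − P0) / P0 = (11.10 + 0.08 − 10.38) / 10.38 = 0.80 / 10.38 = 7.7071%
CAPM required = R_f + β·MRP = 3.57% + 1.533 × 6.44% = 13.44252%
α = realised − required = 7.7071% − 13.44252% = -5.74%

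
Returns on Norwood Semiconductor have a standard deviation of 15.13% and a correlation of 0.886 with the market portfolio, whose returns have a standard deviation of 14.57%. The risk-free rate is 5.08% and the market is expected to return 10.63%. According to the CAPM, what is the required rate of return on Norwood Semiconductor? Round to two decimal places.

10.19%

β = ρ × σ_i / σ_m = 0.886 × 15.13% / 14.57% = 0.9201
MRP = 10.63% − 5.08% = 5.55%
E(R) = 5.08% + 0.9201 × 5.55% = 10.19%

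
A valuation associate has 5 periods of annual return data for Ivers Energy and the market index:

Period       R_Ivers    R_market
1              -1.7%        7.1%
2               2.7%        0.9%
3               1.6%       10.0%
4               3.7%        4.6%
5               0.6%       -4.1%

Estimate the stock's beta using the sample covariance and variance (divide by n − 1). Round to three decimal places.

Mean R_i = (-1.7 + 2.7 + 1.6 + 3.7 + 0.6) / 5 = 1.3800%
Mean R_m = (7.1 + 0.9 + 10.0 + 4.6 − 4.1) / 5 = 3.7000%
Σ(R_i − R̄_i)(R_m − R̄_m) = -4.6100  ⇒  Cov = -4.6100 / 4 = -1.1525
Σ(R_m − R̄_m)² = 120.7400  ⇒  Var(R_m) = 120.7400 / 4 = 30.1850
β = Cov / Var(R_m) = -1.1525 / 30.1850 = -0.0382

-0.038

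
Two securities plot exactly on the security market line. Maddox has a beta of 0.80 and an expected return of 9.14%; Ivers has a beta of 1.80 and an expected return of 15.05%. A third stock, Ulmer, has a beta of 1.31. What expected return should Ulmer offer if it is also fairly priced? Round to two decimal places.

12.15%

MRP (SML slope) = (15.05% − 9.14%) / (1.80 − 0.80) = 5.91% / 1.00 = 5.9100%
R_f (intercept) = 9.14% − 0.80 × 5.9100% = 4.4120%
E(R_Ulmer) = R_f + β × MRP = 4.4120% + 1.31 × 5.9100% = 12.15%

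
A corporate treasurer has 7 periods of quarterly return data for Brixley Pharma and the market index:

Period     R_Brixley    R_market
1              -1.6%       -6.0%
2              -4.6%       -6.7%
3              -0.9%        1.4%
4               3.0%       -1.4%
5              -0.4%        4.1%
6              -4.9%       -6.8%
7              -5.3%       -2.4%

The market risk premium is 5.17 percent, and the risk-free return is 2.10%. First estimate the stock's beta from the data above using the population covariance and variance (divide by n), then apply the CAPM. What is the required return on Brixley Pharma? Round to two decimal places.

Mean R_i = (-1.6 − 4.6 − 0.9 + 3.0 − 0.4 − 4.9 − 5.3) / 7 = -2.1000%
Mean R_m = (-6.0 − 6.7 + 1.4 − 1.4 + 4.1 − 6.8 − 2.4) / 7 = -2.5429%
Σ(R_i − R̄_i)(R_m − R̄_m) = 41.9800  ⇒  Cov = 41.9800 / 7 = 5.9971
Σ(R_m − R̄_m)² = 108.3571  ⇒  Var(R_m) = 108.3571 / 7 = 15.4796
β = Cov / Var(R_m) = 5.9971 / 15.4796 = 0.3874
E(R) = R_f + β × MRP = 2.10% + 0.3874 × 5.17% = 4.10%

4.10%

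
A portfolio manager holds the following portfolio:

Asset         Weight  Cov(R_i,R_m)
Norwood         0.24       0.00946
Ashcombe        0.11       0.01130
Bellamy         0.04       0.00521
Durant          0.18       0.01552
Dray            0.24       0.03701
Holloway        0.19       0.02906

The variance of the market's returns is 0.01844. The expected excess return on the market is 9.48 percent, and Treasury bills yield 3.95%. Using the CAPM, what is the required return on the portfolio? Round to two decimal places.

14.70%

β_Norwood = 0.00946 / 0.01844 = 0.5130
β_Ashcombe = 0.01130 / 0.01844 = 0.6128
β_Bellamy = 0.00521 / 0.01844 = 0.2825
β_Durant = 0.01552 / 0.01844 = 0.8416
β_Dray = 0.03701 / 0.01844 = 2.0070
β_Holloway = 0.02906 / 0.01844 = 1.5759
β_P = Σ w_i β_i = 0.24×0.5130 + 0.11×0.6128 + 0.04×0.2825 + 0.18×0.8416 + 0.24×2.0070 + 0.19×1.5759 = 1.1344
E(R_P) = R_f + β_P × MRP = 3.95% + 1.1344 × 9.48% = 14.70%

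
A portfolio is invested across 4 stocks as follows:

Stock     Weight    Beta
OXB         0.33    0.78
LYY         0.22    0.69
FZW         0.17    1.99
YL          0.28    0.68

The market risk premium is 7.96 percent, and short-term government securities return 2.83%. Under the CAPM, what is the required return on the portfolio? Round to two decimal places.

β_P = Σ w_i β_i = 0.33×0.78 + 0.22×0.69 + 0.17×1.99 + 0.28×0.68 = 0.9379
E(R_P) = R_f + β_P × MRP = 2.83% + 0.9379 × 7.96% = 10.30%

10.30%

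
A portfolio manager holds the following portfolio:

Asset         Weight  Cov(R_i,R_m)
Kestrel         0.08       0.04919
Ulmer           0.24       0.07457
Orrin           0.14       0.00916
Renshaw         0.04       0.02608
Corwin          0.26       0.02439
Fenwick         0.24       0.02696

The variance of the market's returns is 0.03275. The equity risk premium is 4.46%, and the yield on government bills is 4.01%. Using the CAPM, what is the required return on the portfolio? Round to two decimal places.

β_Kestrel = 0.04919 / 0.03275 = 1.5020
β_Ulmer = 0.07457 / 0.03275 = 2.2769
β_Orrin = 0.00916 / 0.03275 = 0.2797
β_Renshaw = 0.02608 / 0.03275 = 0.7963
β_Corwin = 0.02439 / 0.03275 = 0.7447
β_Fenwick = 0.02696 / 0.03275 = 0.8232
β_P = Σ w_i β_i = 0.08×1.5020 + 0.24×2.2769 + 0.14×0.2797 + 0.04×0.7963 + 0.26×0.7447 + 0.24×0.8232 = 1.1288
E(R_P) = R_f + β_P × MRP = 4.01% + 1.1288 × 4.46% = 9.04%

9.04%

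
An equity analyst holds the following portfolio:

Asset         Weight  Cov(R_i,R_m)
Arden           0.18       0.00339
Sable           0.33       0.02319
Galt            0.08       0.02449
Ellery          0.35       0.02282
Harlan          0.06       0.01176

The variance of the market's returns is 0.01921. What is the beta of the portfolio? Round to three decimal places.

0.985

β_Arden = 0.00339 / 0.01921 = 0.1765
β_Sable = 0.02319 / 0.01921 = 1.2072
β_Galt = 0.02449 / 0.01921 = 1.2749
β_Ellery = 0.02282 / 0.01921 = 1.1879
β_Harlan = 0.01176 / 0.01921 = 0.6122
β_P = Σ w_i β_i = 0.18×0.1765 + 0.33×1.2072 + 0.08×1.2749 + 0.35×1.1879 + 0.06×0.6122 = 0.9846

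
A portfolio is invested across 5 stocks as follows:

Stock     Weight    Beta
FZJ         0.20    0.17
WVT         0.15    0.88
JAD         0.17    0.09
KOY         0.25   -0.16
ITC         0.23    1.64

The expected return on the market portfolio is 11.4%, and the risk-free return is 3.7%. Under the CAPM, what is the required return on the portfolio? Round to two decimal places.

7.69%

β_P = Σ w_i β_i = 0.20×0.17 + 0.15×0.88 + 0.17×0.09 + 0.25×-0.16 + 0.23×1.64 = 0.5185
MRP = 11.4% − 3.7% = 7.70%
E(R_P) = R_f + β_P × MRP = 3.7% + 0.5185 × 7.7% = 7.69%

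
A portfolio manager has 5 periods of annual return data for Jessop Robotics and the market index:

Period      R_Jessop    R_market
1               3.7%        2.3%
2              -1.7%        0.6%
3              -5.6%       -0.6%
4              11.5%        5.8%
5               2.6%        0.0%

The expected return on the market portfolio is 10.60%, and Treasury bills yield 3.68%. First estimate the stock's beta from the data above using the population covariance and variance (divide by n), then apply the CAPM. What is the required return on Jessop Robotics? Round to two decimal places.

19.47%

Mean R_i = (3.7 − 1.7 − 5.6 + 11.5 + 2.6) / 5 = 2.1000%
Mean R_m = (2.3 + 0.6 − 0.6 + 5.8 + 0.0) / 5 = 1.6200%
Σ(R_i − R̄_i)(R_m − R̄_m) = 60.5400  ⇒  Cov = 60.5400 / 5 = 12.1080
Σ(R_m − R̄_m)² = 26.5280  ⇒  Var(R_m) = 26.5280 / 5 = 5.3056
β = Cov / Var(R_m) = 12.1080 / 5.3056 = 2.2821
MRP = 10.60% − 3.68% = 6.92%
E(R) = R_f + β × MRP = 3.68% + 2.2821 × 6.92% = 19.47%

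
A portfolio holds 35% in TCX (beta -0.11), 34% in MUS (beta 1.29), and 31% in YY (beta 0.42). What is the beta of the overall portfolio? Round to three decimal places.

0.530

β_P = Σ w_i β_i = 0.35×-0.11 + 0.34×1.29 + 0.31×0.42 = 0.5303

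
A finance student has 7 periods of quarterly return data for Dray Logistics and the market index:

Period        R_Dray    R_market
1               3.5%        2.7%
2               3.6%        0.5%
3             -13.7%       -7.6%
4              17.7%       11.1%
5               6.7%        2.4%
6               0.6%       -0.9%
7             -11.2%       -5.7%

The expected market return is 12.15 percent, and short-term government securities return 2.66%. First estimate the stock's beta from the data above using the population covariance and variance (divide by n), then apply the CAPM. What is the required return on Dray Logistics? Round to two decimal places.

18.93%

Mean R_i = (3.5 + 3.6 − 13.7 + 17.7 + 6.7 + 0.6 − 11.2) / 7 = 1.0286%
Mean R_m = (2.7 + 0.5 − 7.6 + 11.1 + 2.4 − 0.9 − 5.7) / 7 = 0.3571%
Σ(R_i − R̄_i)(R_m − R̄_m) = 388.6486  ⇒  Cov = 388.6486 / 7 = 55.5212
Σ(R_m − R̄_m)² = 226.6771  ⇒  Var(R_m) = 226.6771 / 7 = 32.3824
β = Cov / Var(R_m) = 55.5212 / 32.3824 = 1.7145
MRP = 12.15% − 2.66% = 9.49%
E(R) = R_f + β × MRP = 2.66% + 1.7145 × 9.49% = 18.93%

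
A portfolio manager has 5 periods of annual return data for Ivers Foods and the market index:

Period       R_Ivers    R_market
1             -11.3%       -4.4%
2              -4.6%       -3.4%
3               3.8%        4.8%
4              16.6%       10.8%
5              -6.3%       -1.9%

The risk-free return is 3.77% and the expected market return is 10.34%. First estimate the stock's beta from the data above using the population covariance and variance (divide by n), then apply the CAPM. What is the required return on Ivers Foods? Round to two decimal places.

14.65%

Mean R_i = (-11.3 − 4.6 + 3.8 + 16.6 − 6.3) / 5 = -0.3600%
Mean R_m = (-4.4 − 3.4 + 4.8 + 10.8 − 1.9) / 5 = 1.1800%
Σ(R_i − R̄_i)(R_m − R̄_m) = 276.9740  ⇒  Cov = 276.9740 / 5 = 55.3948
Σ(R_m − R̄_m)² = 167.2480  ⇒  Var(R_m) = 167.2480 / 5 = 33.4496
β = Cov / Var(R_m) = 55.3948 / 33.4496 = 1.6561
MRP = 10.34% − 3.77% = 6.57%
E(R) = R_f + β × MRP = 3.77% + 1.6561 × 6.57% = 14.65%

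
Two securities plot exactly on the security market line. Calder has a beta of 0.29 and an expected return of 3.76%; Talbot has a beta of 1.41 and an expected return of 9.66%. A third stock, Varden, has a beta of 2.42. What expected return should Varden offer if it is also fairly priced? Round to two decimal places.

MRP (SML slope) = (9.66% − 3.76%) / (1.41 − 0.29) = 5.90% / 1.12 = 5.2679%
R_f (intercept) = 3.76% − 0.29 × 5.2679% = 2.2323%
E(R_Varden) = R_f + β × MRP = 2.2323% + 2.42 × 5.2679% = 14.98%

14.98%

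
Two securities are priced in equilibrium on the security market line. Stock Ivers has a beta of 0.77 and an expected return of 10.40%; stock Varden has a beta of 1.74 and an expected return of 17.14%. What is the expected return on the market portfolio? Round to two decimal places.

Both satisfy E(R) = R_f + β·MRP, so the slope of the SML is
MRP = (17.14% − 10.40%) / (1.74 − 0.77) = 6.74% / 0.97 = 6.9485%
R_f = E(R_Ivers) − β_Ivers·MRP = 10.40% − 0.77 × 6.9485% = 5.0497%
E(R_m) = R_f + MRP = 5.0497% + 6.9485% = 12.00%

12.00%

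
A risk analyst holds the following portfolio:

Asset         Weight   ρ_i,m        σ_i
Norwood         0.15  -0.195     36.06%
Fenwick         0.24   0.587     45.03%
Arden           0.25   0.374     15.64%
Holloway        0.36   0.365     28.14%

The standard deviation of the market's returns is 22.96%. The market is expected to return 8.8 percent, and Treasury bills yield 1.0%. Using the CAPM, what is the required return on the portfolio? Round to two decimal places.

β_Norwood = -0.195 × 36.06% / 22.96% = -0.3063
β_Fenwick = 0.587 × 45.03% / 22.96% = 1.1512
β_Arden = 0.374 × 15.64% / 22.96% = 0.2548
β_Holloway = 0.365 × 28.14% / 22.96% = 0.4473
β_P = Σ w_i β_i = 0.15×-0.3063 + 0.24×1.1512 + 0.25×0.2548 + 0.36×0.4473 = 0.4551
MRP = 8.8% − 1.0% = 7.80%
E(R_P) = R_f + β_P × MRP = 1.0% + 0.4551 × 7.8% = 4.55%

4.55%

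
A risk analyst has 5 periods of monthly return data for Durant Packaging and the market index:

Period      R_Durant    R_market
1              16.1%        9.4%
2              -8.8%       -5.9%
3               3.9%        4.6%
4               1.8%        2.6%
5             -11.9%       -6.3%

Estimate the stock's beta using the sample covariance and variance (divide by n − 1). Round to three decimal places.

1.604

Mean R_i = (16.1 − 8.8 + 3.9 + 1.8 − 11.9) / 5 = 0.2200%
Mean R_m = (9.4 − 5.9 + 4.6 + 2.6 − 6.3) / 5 = 0.8800%
Σ(R_i − R̄_i)(R_m − R̄_m) = 299.8820  ⇒  Cov = 299.8820 / 4 = 74.9705
Σ(R_m − R̄_m)² = 186.9080  ⇒  Var(R_m) = 186.9080 / 4 = 46.7270
β = Cov / Var(R_m) = 74.9705 / 46.7270 = 1.6044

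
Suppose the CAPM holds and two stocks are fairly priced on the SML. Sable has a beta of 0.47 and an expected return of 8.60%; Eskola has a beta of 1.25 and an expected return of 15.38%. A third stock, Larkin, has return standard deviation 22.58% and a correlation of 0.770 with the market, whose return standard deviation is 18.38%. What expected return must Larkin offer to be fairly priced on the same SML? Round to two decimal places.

MRP = (15.38% − 8.60%) / (1.25 − 0.47) = 8.6923%
R_f = 8.60% − 0.47 × 8.6923% = 4.5146%
β_Larkin = ρ·σ_i/σ_m = 0.770 × 22.58 / 18.38 = 0.9460
E(R_Larkin) = R_f + β × MRP = 4.5146% + 0.9460 × 8.6923% = 12.74%

12.74%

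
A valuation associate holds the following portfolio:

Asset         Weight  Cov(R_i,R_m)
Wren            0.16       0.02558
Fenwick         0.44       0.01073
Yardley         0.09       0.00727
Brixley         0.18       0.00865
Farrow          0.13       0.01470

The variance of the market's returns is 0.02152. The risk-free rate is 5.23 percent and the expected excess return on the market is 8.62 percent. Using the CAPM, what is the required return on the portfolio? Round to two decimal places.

β_Wren = 0.02558 / 0.02152 = 1.1887
β_Fenwick = 0.01073 / 0.02152 = 0.4986
β_Yardley = 0.00727 / 0.02152 = 0.3378
β_Brixley = 0.00865 / 0.02152 = 0.4020
β_Farrow = 0.01470 / 0.02152 = 0.6831
β_P = Σ w_i β_i = 0.16×1.1887 + 0.44×0.4986 + 0.09×0.3378 + 0.18×0.4020 + 0.13×0.6831 = 0.6011
E(R_P) = R_f + β_P × MRP = 5.23% + 0.6011 × 8.62% = 10.41%

10.41%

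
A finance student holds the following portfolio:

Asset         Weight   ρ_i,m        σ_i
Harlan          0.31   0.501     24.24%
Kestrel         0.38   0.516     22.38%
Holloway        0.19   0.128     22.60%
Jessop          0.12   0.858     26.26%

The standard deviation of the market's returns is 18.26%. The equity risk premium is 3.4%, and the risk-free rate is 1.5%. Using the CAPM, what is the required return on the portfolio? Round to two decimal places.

β_Harlan = 0.501 × 24.24% / 18.26% = 0.6651
β_Kestrel = 0.516 × 22.38% / 18.26% = 0.6324
β_Holloway = 0.128 × 22.60% / 18.26% = 0.1584
β_Jessop = 0.858 × 26.26% / 18.26% = 1.2339
β_P = Σ w_i β_i = 0.31×0.6651 + 0.38×0.6324 + 0.19×0.1584 + 0.12×1.2339 = 0.6247
E(R_P) = R_f + β_P × MRP = 1.5% + 0.6247 × 3.4% = 3.62%

3.62%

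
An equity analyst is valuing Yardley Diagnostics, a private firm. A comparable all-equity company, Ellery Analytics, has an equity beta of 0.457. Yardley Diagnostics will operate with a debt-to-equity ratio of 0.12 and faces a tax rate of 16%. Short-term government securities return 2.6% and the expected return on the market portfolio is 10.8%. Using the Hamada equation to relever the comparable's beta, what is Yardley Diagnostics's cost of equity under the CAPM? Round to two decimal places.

β_L = β_U × [1 + (1 − t)(D/E)] = 0.457 × [1 + (1 − 0.16) × 0.12]
    = 0.457 × [1 + 0.84 × 0.12] = 0.457 × 1.1008 = 0.5031
MRP = 10.8% − 2.6% = 8.20%
E(R) = R_f + β_L × MRP = 2.6% + 0.5031 × 8.2% = 6.73%

6.73%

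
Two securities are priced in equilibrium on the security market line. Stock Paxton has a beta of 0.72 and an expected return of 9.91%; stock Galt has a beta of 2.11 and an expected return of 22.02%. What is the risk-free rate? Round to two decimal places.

Both satisfy E(R) = R_f + β·MRP, so the slope of the SML is
MRP = (22.02% − 9.91%) / (2.11 − 0.72) = 12.11% / 1.39 = 8.7122%
R_f = E(R_Paxton) − β_Paxton·MRP = 9.91% − 0.72 × 8.7122% = 3.6372%

3.64%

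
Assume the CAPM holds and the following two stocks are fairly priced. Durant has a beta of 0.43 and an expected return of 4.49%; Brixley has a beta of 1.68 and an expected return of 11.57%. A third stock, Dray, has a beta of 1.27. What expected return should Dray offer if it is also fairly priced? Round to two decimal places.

MRP (SML slope) = (11.57% − 4.49%) / (1.68 − 0.43) = 7.08% / 1.25 = 5.6640%
R_f (intercept) = 4.49% − 0.43 × 5.6640% = 2.0545%
E(R_Dray) = R_f + β × MRP = 2.0545% + 1.27 × 5.6640% = 9.25%

9.25%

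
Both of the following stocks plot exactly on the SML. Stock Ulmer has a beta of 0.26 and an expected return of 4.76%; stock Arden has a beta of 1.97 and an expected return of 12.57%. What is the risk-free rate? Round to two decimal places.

Both satisfy E(R) = R_f + β·MRP, so the slope of the SML is
MRP = (12.57% − 4.76%) / (1.97 − 0.26) = 7.81% / 1.71 = 4.5673%
R_f = E(R_Ulmer) − β_Ulmer·MRP = 4.76% − 0.26 × 4.5673% = 3.5725%

3.57%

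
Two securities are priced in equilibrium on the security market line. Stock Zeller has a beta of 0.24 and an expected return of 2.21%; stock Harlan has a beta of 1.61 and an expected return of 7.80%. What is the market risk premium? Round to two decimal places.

Both satisfy E(R) = R_f + β·MRP, so the slope of the SML is
MRP = (7.80% − 2.21%) / (1.61 − 0.24) = 5.59% / 1.37 = 4.0803%

4.08%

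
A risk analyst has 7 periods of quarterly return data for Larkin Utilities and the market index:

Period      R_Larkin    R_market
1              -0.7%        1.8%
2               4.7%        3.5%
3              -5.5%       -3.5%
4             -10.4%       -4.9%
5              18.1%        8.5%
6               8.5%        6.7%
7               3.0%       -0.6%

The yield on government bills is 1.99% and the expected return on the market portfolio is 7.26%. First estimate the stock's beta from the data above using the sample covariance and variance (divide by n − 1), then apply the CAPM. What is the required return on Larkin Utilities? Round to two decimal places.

Mean R_i = (-0.7 + 4.7 − 5.5 − 10.4 + 18.1 + 8.5 + 3.0) / 7 = 2.5286%
Mean R_m = (1.8 + 3.5 − 3.5 − 4.9 + 8.5 + 6.7 − 0.6) / 7 = 1.6429%
Σ(R_i − R̄_i)(R_m − R̄_m) = 265.3214  ⇒  Cov = 265.3214 / 6 = 44.2202
Σ(R_m − R̄_m)² = 150.3571  ⇒  Var(R_m) = 150.3571 / 6 = 25.0595
β = Cov / Var(R_m) = 44.2202 / 25.0595 = 1.7646
MRP = 7.26% − 1.99% = 5.27%
E(R) = R_f + β × MRP = 1.99% + 1.7646 × 5.27% = 11.29%

11.29%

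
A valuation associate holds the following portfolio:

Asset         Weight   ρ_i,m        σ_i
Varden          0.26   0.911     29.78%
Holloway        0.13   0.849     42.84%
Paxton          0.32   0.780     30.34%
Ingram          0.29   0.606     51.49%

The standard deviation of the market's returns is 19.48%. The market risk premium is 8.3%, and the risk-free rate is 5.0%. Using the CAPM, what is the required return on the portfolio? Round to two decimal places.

β_Varden = 0.911 × 29.78% / 19.48% = 1.3927
β_Holloway = 0.849 × 42.84% / 19.48% = 1.8671
β_Paxton = 0.780 × 30.34% / 19.48% = 1.2148
β_Ingram = 0.606 × 51.49% / 19.48% = 1.6018
β_P = Σ w_i β_i = 0.26×1.3927 + 0.13×1.8671 + 0.32×1.2148 + 0.29×1.6018 = 1.4581
E(R_P) = R_f + β_P × MRP = 5.0% + 1.4581 × 8.3% = 17.10%

17.10%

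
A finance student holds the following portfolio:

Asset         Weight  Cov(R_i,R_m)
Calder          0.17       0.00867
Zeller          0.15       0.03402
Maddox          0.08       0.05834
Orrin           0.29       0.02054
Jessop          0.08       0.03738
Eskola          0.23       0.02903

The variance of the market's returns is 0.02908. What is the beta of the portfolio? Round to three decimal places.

0.924

β_Calder = 0.00867 / 0.02908 = 0.2981
β_Zeller = 0.03402 / 0.02908 = 1.1699
β_Maddox = 0.05834 / 0.02908 = 2.0062
β_Orrin = 0.02054 / 0.02908 = 0.7063
β_Jessop = 0.03738 / 0.02908 = 1.2854
β_Eskola = 0.02903 / 0.02908 = 0.9983
β_P = Σ w_i β_i = 0.17×0.2981 + 0.15×1.1699 + 0.08×2.0062 + 0.29×0.7063 + 0.08×1.2854 + 0.23×0.9983 = 0.9239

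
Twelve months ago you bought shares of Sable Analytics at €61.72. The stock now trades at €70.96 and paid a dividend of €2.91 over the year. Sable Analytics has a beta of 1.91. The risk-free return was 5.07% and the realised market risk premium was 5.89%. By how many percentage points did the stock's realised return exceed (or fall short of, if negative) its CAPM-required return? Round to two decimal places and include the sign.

+3.37%

Realised HPR = (P1 + D1 − P0) / P0 = (70.96 + 2.91 − 61.72) / 61.72 = 12.15 / 61.72 = 19.6857%
CAPM required = R_f + β·MRP = 5.07% + 1.91 × 5.89% = 16.3199%
α = realised − required = 19.6857% − 16.3199% = +3.37%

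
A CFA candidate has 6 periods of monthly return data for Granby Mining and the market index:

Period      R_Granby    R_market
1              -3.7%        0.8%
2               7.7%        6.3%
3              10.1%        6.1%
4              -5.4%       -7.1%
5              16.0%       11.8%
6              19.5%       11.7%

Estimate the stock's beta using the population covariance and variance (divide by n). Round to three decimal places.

1.335

Mean R_i = (-3.7 + 7.7 + 10.1 − 5.4 + 16.0 + 19.5) / 6 = 7.3667%
Mean R_m = (0.8 + 6.3 + 6.1 − 7.1 + 11.8 + 11.7) / 6 = 4.9333%
Σ(R_i − R̄_i)(R_m − R̄_m) = 344.3967  ⇒  Cov = 344.3967 / 6 = 57.3995
Σ(R_m − R̄_m)² = 258.0533  ⇒  Var(R_m) = 258.0533 / 6 = 43.0089
β = Cov / Var(R_m) = 57.3995 / 43.0089 = 1.3346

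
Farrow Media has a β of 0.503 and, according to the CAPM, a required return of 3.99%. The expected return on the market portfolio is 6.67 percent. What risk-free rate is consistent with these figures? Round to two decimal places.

E(R) = R_f + β(E(R_m) − R_f) = R_f(1 − β) + β·E(R_m)
3.99% = R_f × (1 − 0.503) + 0.503 × 6.67%
3.99% = R_f × 0.497 + 3.35501%
R_f = (3.99% − 3.35501%) / 0.497 = 1.28%

1.28%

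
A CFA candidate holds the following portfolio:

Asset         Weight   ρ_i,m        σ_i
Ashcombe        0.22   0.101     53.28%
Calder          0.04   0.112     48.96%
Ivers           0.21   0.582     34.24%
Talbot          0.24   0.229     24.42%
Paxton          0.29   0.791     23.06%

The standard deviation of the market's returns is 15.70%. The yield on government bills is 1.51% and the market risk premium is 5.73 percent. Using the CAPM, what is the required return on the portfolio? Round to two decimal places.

5.97%

β_Ashcombe = 0.101 × 53.28% / 15.70% = 0.3428
β_Calder = 0.112 × 48.96% / 15.70% = 0.3493
β_Ivers = 0.582 × 34.24% / 15.70% = 1.2693
β_Talbot = 0.229 × 24.42% / 15.70% = 0.3562
β_Paxton = 0.791 × 23.06% / 15.70% = 1.1618
β_P = Σ w_i β_i = 0.22×0.3428 + 0.04×0.3493 + 0.21×1.2693 + 0.24×0.3562 + 0.29×1.1618 = 0.7784
E(R_P) = R_f + β_P × MRP = 1.51% + 0.7784 × 5.73% = 5.97%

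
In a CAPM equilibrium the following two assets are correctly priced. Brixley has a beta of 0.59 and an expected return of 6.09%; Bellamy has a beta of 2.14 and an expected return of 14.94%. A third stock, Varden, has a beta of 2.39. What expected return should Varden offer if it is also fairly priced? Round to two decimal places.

16.37%

MRP (SML slope) = (14.94% − 6.09%) / (2.14 − 0.59) = 8.85% / 1.55 = 5.7097%
R_f (intercept) = 6.09% − 0.59 × 5.7097% = 2.7213%
E(R_Varden) = R_f + β × MRP = 2.7213% + 2.39 × 5.7097% = 16.37%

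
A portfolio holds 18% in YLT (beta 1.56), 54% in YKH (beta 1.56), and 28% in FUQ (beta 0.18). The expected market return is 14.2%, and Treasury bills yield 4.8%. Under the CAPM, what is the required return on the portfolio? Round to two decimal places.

β_P = Σ w_i β_i = 0.18×1.56 + 0.54×1.56 + 0.28×0.18 = 1.1736
MRP = 14.2% − 4.8% = 9.40%
E(R_P) = R_f + β_P × MRP = 4.8% + 1.1736 × 9.4% = 15.83%

15.83%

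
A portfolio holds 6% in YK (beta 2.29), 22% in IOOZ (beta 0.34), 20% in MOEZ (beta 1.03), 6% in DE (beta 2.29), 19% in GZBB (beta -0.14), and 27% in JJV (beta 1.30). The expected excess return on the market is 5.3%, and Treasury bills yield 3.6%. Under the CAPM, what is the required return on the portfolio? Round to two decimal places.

8.26%

β_P = Σ w_i β_i = 0.06×2.29 + 0.22×0.34 + 0.20×1.03 + 0.06×2.29 + 0.19×-0.14 + 0.27×1.30 = 0.8800
E(R_P) = R_f + β_P × MRP = 3.6% + 0.8800 × 5.3% = 8.26%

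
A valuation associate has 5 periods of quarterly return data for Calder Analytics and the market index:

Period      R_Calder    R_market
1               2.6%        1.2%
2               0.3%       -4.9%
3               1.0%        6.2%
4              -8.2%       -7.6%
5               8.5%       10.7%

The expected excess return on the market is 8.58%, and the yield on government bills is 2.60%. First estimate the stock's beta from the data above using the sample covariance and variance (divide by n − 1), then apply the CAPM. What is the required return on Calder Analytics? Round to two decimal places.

Mean R_i = (2.6 + 0.3 + 1.0 − 8.2 + 8.5) / 5 = 0.8400%
Mean R_m = (1.2 − 4.9 + 6.2 − 7.6 + 10.7) / 5 = 1.1200%
Σ(R_i − R̄_i)(R_m − R̄_m) = 156.4160  ⇒  Cov = 156.4160 / 4 = 39.1040
Σ(R_m − R̄_m)² = 229.8680  ⇒  Var(R_m) = 229.8680 / 4 = 57.4670
β = Cov / Var(R_m) = 39.1040 / 57.4670 = 0.6805
E(R) = R_f + β × MRP = 2.60% + 0.6805 × 8.58% = 8.44%

8.44%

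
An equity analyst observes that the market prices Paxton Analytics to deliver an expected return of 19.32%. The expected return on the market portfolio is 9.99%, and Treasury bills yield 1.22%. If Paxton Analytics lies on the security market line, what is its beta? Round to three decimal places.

MRP = 9.99% − 1.22% = 8.77%
β = (E(R) − R_f) / MRP = (19.32% − 1.22%) / 8.77% = 18.10% / 8.77% = 2.064

2.064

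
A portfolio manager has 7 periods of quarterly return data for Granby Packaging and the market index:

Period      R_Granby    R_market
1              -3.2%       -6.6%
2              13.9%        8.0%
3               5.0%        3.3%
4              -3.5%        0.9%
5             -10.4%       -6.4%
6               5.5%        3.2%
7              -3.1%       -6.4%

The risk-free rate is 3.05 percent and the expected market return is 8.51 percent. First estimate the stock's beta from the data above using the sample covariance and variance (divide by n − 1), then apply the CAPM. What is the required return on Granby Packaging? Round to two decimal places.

Mean R_i = (-3.2 + 13.9 + 5.0 − 3.5 − 10.4 + 5.5 − 3.1) / 7 = 0.6000%
Mean R_m = (-6.6 + 8.0 + 3.3 + 0.9 − 6.4 + 3.2 − 6.4) / 7 = -0.5714%
Σ(R_i − R̄_i)(R_m − R̄_m) = 252.0700  ⇒  Cov = 252.0700 / 6 = 42.0117
Σ(R_m − R̄_m)² = 209.1343  ⇒  Var(R_m) = 209.1343 / 6 = 34.8557
β = Cov / Var(R_m) = 42.0117 / 34.8557 = 1.2053
MRP = 8.51% − 3.05% = 5.46%
E(R) = R_f + β × MRP = 3.05% + 1.2053 × 5.46% = 9.63%

9.63%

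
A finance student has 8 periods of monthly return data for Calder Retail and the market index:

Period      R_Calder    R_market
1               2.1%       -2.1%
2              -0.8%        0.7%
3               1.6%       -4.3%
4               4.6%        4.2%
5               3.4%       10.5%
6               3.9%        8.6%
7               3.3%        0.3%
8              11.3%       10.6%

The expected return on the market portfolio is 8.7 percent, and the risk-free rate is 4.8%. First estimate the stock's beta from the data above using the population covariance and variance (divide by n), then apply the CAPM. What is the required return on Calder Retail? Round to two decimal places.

Mean R_i = (2.1 − 0.8 + 1.6 + 4.6 + 3.4 + 3.9 + 3.3 + 11.3) / 8 = 3.6750%
Mean R_m = (-2.1 + 0.7 − 4.3 + 4.2 + 10.5 + 8.6 + 0.3 + 10.6) / 8 = 3.5625%
Σ(R_i − R̄_i)(R_m − R̄_m) = 92.7425  ⇒  Cov = 92.7425 / 8 = 11.5928
Σ(R_m − R̄_m)² = 236.1588  ⇒  Var(R_m) = 236.1588 / 8 = 29.5199
β = Cov / Var(R_m) = 11.5928 / 29.5199 = 0.3927
MRP = 8.7% − 4.8% = 3.90%
E(R) = R_f + β × MRP = 4.8% + 0.3927 × 3.9% = 6.33%

6.33%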